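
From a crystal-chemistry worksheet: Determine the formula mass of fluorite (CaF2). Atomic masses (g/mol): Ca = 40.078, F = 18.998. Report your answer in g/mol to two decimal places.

The formula mass is the sum 1(40.078) + 2(18.998).

78.07 g/mol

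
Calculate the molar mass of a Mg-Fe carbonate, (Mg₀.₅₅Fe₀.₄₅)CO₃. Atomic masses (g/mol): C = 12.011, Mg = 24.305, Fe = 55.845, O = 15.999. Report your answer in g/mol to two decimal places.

M = 0.55×24.305 + 0.45×55.845 + 1×12.011 + 3×15.999

98.51 g/mol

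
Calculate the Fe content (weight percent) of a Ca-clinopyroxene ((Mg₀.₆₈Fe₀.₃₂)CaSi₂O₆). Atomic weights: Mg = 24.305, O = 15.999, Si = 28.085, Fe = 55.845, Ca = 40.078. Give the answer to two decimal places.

M((Mg₀.₆₈Fe₀.₃₂)CaSi₂O₆) = 226.640 g/mol.
Fe contributes 0.32 × 55.845 = 17.870 g per mole.
17.870/226.640 = 0.0788 → 7.88%.

7.88 weight percent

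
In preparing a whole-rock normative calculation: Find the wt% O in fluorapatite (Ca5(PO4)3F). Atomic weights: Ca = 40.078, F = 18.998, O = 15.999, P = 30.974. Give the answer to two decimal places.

Molar mass of Ca5(PO4)3F: 5*40.078 + 3*30.974 + 12*15.999 + 1*18.998 = 504.298 g/mol.
Mass of O per formula unit: 12 × 15.999 = 191.988 g.
Weight fraction O = 191.988 / 504.298 = 0.3807.

38.07 wt%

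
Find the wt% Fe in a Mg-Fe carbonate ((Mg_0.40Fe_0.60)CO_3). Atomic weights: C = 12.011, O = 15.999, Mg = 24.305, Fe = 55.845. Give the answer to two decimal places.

M((Mg_0.40Fe_0.60)CO_3) = 103.237 g/mol.
Fe contributes 0.60 × 55.845 = 33.507 g per mole.
33.507/103.237 = 0.3246 → 32.46%.

32.46 weight percent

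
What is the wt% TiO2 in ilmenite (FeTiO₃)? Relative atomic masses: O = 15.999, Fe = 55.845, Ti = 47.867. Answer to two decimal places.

M(FeTiO₃) = 151.709 g/mol; M(TiO2) = 79.865 g/mol.
Moles TiO2 per formula unit = 1 Ti ÷ 1 = 1.0000.
TiO2 fraction = (1.0000 × 79.865) / 151.709 = 79.865/151.709 = 0.5264.

52.64 wt%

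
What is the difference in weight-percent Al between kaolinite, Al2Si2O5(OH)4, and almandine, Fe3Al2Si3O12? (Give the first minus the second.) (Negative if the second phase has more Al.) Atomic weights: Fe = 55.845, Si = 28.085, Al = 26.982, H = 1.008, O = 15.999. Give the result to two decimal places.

10.06 percentage points

M(Al2Si2O5(OH)4) = 258.157 g/mol, so wt% Al = 53.964/258.157 × 100 = 20.90%.
M(Fe3Al2Si3O12) = 497.742 g/mol, so wt% Al = 53.964/497.742 × 100 = 10.84%.
20.90 − 10.84 = 10.06 pp.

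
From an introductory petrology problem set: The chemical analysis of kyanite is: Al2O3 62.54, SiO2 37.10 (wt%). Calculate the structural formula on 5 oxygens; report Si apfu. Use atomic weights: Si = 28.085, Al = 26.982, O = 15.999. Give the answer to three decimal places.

62.54 wt% Al2O3 ÷ 101.961 g/mol = 0.61337 mol, giving 1.22674 Al and 1.84011 O.
37.10 wt% SiO2 ÷ 60.083 g/mol = 0.61748 mol, giving 0.61748 Si and 1.23496 O.
Oxygen sums to 3.07507; scaling by 5/3.07507 = 1.62598 puts the formula on 5 O.
Si: 0.61748 × 1.62598 = 1.004 atoms per formula unit.

1.004 Si apfu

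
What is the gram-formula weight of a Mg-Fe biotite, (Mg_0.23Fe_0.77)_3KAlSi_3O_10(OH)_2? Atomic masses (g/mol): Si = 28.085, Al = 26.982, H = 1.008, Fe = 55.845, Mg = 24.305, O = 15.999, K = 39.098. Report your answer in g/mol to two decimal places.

490.11 g/mol

The formula mass is the sum 0.69(24.305) + 2.31(55.845) + 1(39.098) + 1(26.982) + 3(28.085) + 12(15.999) + 2(1.008).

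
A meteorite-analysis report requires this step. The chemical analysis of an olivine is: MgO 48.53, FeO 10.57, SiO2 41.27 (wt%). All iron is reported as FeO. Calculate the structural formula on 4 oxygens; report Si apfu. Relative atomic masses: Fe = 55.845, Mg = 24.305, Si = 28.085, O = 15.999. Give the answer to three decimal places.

MgO: 48.53/40.304 = 1.20410 mol → 1.20410 mol Mg, 1.20410 mol O.
FeO: 10.57/71.844 = 0.14712 mol → 0.14712 mol Fe, 0.14712 mol O.
SiO2: 41.27/60.083 = 0.68688 mol → 0.68688 mol Si, 1.37376 mol O.
Total oxygen = 2.72498 mol. Normalization factor = 4/2.72498 = 1.46790.
Si per 4 O = 0.68688 × 1.46790 = 1.008.

1.008 Si apfu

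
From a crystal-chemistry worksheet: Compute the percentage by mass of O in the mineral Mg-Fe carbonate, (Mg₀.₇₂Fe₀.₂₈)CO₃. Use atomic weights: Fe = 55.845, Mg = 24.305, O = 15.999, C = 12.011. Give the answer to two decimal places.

51.53 weight percent

Formula mass = 0.72·24.305 + 0.28·55.845 + 1·12.011 + 3·15.999 = 93.144 g/mol, of which 47.997 g is O.
So O makes up 47.997/93.144 = 0.5153 of the mass, i.e. 51.53%.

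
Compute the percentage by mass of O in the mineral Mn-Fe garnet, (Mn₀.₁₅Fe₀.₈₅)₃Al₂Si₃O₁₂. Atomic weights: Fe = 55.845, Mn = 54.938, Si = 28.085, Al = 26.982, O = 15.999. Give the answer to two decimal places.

M((Mn₀.₁₅Fe₀.₈₅)₃Al₂Si₃O₁₂) = 497.334 g/mol.
O contributes 12 × 15.999 = 191.988 g per mole.
191.988/497.334 = 0.3860 → 38.60%.

38.60 weight percent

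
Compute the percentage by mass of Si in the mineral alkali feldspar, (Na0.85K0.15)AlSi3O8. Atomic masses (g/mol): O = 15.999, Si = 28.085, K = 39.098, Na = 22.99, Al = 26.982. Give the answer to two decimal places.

31.84 mass %

Formula mass = 0.85*22.99 + 0.15*39.098 + 1*26.982 + 3*28.085 + 8*15.999 = 264.635 g/mol, of which 84.255 g is Si.
So Si makes up 84.255/264.635 = 0.3184 of the mass, i.e. 31.84%.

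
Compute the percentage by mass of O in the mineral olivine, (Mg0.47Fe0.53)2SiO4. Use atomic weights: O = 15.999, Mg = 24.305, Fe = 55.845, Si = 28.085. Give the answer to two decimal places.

Formula mass = 0.94×24.305 + 1.06×55.845 + 1×28.085 + 4×15.999 = 174.123 g/mol, of which 63.996 g is O.
So O makes up 63.996/174.123 = 0.3675 of the mass, i.e. 36.75%.

36.75 weight percent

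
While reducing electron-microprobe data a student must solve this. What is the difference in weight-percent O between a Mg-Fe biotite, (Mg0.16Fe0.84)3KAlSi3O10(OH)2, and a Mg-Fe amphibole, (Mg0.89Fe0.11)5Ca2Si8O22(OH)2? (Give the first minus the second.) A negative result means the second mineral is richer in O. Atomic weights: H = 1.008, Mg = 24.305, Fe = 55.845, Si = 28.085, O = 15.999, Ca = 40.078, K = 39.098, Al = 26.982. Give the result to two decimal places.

-7.63 percentage points

O in (Mg0.16Fe0.84)3KAlSi3O10(OH)2: molar mass 496.735 g/mol; 12×15.999 = 191.988 g → 38.65 wt%.
O in (Mg0.89Fe0.11)5Ca2Si8O22(OH)2: molar mass 829.700 g/mol; 24×15.999 = 383.976 g → 46.28 wt%.
Difference = 38.65 − 46.28 = -7.63 percentage points.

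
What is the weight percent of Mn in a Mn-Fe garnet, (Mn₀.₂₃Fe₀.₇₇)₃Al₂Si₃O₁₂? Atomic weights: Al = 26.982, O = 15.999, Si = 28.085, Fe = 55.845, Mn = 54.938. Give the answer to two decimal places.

7.63 mass %

Molar mass of (Mn₀.₂₃Fe₀.₇₇)₃Al₂Si₃O₁₂: 0.69*54.938 + 2.31*55.845 + 2*26.982 + 3*28.085 + 12*15.999 = 497.116 g/mol.
Mass of Mn per formula unit: 0.69 × 54.938 = 37.907 g.
Weight fraction Mn = 37.907 / 497.116 = 0.0763.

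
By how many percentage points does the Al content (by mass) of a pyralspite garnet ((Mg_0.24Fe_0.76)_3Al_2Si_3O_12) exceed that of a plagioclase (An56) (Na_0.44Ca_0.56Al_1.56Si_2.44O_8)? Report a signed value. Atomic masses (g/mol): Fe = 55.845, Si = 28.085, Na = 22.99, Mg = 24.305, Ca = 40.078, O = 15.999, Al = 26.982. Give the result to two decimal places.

-4.16 percentage points

First mineral: 53.964 g Al in 475.033 g formula = 11.36 wt% Al.
Second mineral: 42.092 g Al in 271.171 g formula = 15.52 wt% Al.
11.36% − 15.52% gives a difference of -4.16 percentage points.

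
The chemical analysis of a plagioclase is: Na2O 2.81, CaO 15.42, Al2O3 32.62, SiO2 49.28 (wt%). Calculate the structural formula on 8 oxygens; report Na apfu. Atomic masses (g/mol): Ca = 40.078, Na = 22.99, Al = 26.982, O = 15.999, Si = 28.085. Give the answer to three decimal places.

0.248 Na apfu

2.81 wt% Na2O ÷ 61.979 g/mol = 0.04534 mol, giving 0.09068 Na and 0.04534 O.
15.42 wt% CaO ÷ 56.077 g/mol = 0.27498 mol, giving 0.27498 Ca and 0.27498 O.
32.62 wt% Al2O3 ÷ 101.961 g/mol = 0.31993 mol, giving 0.63986 Al and 0.95979 O.
49.28 wt% SiO2 ÷ 60.083 g/mol = 0.82020 mol, giving 0.82020 Si and 1.64040 O.
Oxygen sums to 2.92051; scaling by 8/2.92051 = 2.73925 puts the formula on 8 O.
Na: 0.09068 × 2.73925 = 0.248 atoms per formula unit.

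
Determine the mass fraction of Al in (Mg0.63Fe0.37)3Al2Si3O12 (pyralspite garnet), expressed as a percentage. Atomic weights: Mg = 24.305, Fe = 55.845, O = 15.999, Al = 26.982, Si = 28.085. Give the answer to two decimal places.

12.32 mass %

Formula mass = 1.89·24.305 + 1.11·55.845 + 2·26.982 + 3·28.085 + 12·15.999 = 438.131 g/mol, of which 53.964 g is Al.
So Al makes up 53.964/438.131 = 0.1232 of the mass, i.e. 12.32%.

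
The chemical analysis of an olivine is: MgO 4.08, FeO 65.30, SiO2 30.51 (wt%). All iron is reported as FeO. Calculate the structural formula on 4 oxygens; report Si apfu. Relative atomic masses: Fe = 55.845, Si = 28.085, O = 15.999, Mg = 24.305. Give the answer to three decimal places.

MgO (M=40.304): mol = 0.10123; Mg = 0.10123, O = 0.10123.
FeO (M=71.844): mol = 0.90891; Fe = 0.90891, O = 0.90891.
SiO2 (M=60.083): mol = 0.50780; Si = 0.50780, O = 1.01560.
ΣO = 2.02574; factor = 4/ΣO = 1.97459.
Si apfu = 0.50780 × 1.97459 = 1.003.

1.003 Si apfu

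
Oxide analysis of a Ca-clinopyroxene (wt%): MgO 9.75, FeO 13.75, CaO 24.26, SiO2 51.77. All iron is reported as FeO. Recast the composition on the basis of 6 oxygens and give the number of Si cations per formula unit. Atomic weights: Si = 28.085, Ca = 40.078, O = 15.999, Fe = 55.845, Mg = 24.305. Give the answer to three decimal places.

MgO (M=40.304): mol = 0.24191; Mg = 0.24191, O = 0.24191.
FeO (M=71.844): mol = 0.19139; Fe = 0.19139, O = 0.19139.
CaO (M=56.077): mol = 0.43262; Ca = 0.43262, O = 0.43262.
SiO2 (M=60.083): mol = 0.86164; Si = 0.86164, O = 1.72328.
ΣO = 2.58920; factor = 6/ΣO = 2.31732.
Si apfu = 0.86164 × 2.31732 = 1.997.

1.997 Si apfu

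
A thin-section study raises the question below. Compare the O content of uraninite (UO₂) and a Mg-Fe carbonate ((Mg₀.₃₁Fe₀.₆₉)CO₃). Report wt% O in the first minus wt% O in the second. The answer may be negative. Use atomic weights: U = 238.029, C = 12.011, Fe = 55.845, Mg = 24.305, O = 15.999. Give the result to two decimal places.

O in UO₂: molar mass 270.027 g/mol; 2×15.999 = 31.998 g → 11.85 wt%.
O in (Mg₀.₃₁Fe₀.₆₉)CO₃: molar mass 106.076 g/mol; 3×15.999 = 47.997 g → 45.25 wt%.
Difference = 11.85 − 45.25 = -33.40 percentage points.

-33.40 percentage points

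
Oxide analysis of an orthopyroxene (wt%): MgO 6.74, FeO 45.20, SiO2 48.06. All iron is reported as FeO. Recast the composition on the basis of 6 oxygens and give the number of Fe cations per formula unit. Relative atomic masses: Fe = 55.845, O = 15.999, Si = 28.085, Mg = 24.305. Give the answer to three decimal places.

1.575 Fe apfu

MgO: 6.74/40.304 = 0.16723 mol → 0.16723 mol Mg, 0.16723 mol O.
FeO: 45.20/71.844 = 0.62914 mol → 0.62914 mol Fe, 0.62914 mol O.
SiO2: 48.06/60.083 = 0.79989 mol → 0.79989 mol Si, 1.59978 mol O.
Total oxygen = 2.39615 mol. Normalization factor = 6/2.39615 = 2.50402.
Fe per 6 O = 0.62914 × 2.50402 = 1.575.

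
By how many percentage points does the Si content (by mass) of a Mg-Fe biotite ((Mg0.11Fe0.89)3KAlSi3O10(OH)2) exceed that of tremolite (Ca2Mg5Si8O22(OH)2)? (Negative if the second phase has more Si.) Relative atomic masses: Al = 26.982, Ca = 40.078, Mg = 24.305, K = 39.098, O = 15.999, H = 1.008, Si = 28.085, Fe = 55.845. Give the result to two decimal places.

-10.86 percentage points

M((Mg0.11Fe0.89)3KAlSi3O10(OH)2) = 501.466 g/mol, so wt% Si = 84.255/501.466 × 100 = 16.80%.
M(Ca2Mg5Si8O22(OH)2) = 812.353 g/mol, so wt% Si = 224.680/812.353 × 100 = 27.66%.
16.80 − 27.66 = -10.86 pp.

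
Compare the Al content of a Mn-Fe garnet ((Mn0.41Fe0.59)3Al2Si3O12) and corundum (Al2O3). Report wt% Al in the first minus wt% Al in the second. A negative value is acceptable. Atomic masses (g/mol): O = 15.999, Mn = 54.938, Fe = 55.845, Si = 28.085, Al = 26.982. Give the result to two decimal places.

-42.06 percentage points

M((Mn0.41Fe0.59)3Al2Si3O12) = 496.626 g/mol, so wt% Al = 53.964/496.626 × 100 = 10.87%.
M(Al2O3) = 101.961 g/mol, so wt% Al = 53.964/101.961 × 100 = 52.93%.
10.87 − 52.93 = -42.06 pp.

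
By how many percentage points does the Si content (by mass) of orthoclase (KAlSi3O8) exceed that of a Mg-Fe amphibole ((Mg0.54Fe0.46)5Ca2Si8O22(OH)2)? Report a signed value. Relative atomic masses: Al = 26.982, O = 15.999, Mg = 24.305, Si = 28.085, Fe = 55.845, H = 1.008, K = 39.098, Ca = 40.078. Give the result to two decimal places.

4.88 percentage points

First mineral: 84.255 g Si in 278.327 g formula = 30.27 wt% Si.
Second mineral: 224.680 g Si in 884.895 g formula = 25.39 wt% Si.
30.27% − 25.39% gives a difference of 4.88 percentage points.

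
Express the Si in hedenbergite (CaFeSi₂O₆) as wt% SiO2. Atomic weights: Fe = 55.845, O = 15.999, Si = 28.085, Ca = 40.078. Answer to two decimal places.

48.44 wt%

Molar mass of CaFeSi₂O₆ = 1×40.078 + 1×55.845 + 2×28.085 + 6×15.999 = 248.087 g/mol.
Each formula unit contains 2 Si, equivalent to 2/1 = 2.0000 mol SiO2.
M(SiO2) = 1×28.085 + 2×15.999 = 60.083 g/mol.
Mass of SiO2 per formula unit = 2.0000 × 60.083 = 120.166 g.
SiO2 wt% = 120.166 / 248.087 × 100 = 48.44%.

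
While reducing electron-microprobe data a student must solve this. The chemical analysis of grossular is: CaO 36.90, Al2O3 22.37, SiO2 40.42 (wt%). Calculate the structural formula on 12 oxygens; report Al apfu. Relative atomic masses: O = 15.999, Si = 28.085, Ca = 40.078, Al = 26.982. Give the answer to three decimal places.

36.90 wt% CaO ÷ 56.077 g/mol = 0.65802 mol, giving 0.65802 Ca and 0.65802 O.
22.37 wt% Al2O3 ÷ 101.961 g/mol = 0.21940 mol, giving 0.43880 Al and 0.65820 O.
40.42 wt% SiO2 ÷ 60.083 g/mol = 0.67274 mol, giving 0.67274 Si and 1.34548 O.
Oxygen sums to 2.66170; scaling by 12/2.66170 = 4.50840 puts the formula on 12 O.
Al: 0.43880 × 4.50840 = 1.978 atoms per formula unit.

1.978 Al apfu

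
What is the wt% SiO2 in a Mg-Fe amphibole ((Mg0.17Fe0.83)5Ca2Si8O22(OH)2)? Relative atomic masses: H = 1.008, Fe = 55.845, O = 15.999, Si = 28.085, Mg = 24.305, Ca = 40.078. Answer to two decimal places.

50.96 wt%

Formula mass = 943.244 g/mol.
8 Si → 8.0000 mol SiO2 per formula unit; M(SiO2) = 60.083, so SiO2 mass = 480.664 g.
480.664/943.244 × 100 = 50.96 wt%.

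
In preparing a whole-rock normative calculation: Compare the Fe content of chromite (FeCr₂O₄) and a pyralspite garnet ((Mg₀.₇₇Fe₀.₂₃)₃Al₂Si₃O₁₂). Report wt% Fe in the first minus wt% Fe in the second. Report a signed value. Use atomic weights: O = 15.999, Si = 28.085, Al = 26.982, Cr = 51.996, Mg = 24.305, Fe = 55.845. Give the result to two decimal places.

15.88 percentage points

First mineral: 55.845 g Fe in 223.833 g formula = 24.95 wt% Fe.
Second mineral: 38.533 g Fe in 424.885 g formula = 9.07 wt% Fe.
24.95% − 9.07% gives a difference of 15.88 percentage points.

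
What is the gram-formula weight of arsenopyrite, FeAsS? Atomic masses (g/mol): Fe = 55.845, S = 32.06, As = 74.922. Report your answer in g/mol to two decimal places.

The formula mass is the sum 1·55.845 + 1·74.922 + 1·32.06.

162.83 g/mol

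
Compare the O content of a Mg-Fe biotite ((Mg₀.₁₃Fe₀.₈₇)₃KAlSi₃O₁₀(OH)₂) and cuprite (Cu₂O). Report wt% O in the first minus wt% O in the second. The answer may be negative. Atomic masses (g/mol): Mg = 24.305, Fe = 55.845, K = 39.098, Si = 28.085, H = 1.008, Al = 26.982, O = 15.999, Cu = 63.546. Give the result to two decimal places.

O in (Mg₀.₁₃Fe₀.₈₇)₃KAlSi₃O₁₀(OH)₂: molar mass 499.573 g/mol; 12×15.999 = 191.988 g → 38.43 wt%.
O in Cu₂O: molar mass 143.091 g/mol; 1×15.999 = 15.999 g → 11.18 wt%.
Difference = 38.43 − 11.18 = 27.25 percentage points.

27.25 percentage points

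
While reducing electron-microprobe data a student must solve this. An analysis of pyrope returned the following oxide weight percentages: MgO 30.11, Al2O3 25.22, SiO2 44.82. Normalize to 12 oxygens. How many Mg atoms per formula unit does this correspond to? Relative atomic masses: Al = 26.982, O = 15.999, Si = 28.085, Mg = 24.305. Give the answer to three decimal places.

MgO: 30.11/40.304 = 0.74707 mol → 0.74707 mol Mg, 0.74707 mol O.
Al2O3: 25.22/101.961 = 0.24735 mol → 0.49470 mol Al, 0.74205 mol O.
SiO2: 44.82/60.083 = 0.74597 mol → 0.74597 mol Si, 1.49194 mol O.
Total oxygen = 2.98106 mol. Normalization factor = 12/2.98106 = 4.02541.
Mg per 12 O = 0.74707 × 4.02541 = 3.007.

3.007 Mg apfu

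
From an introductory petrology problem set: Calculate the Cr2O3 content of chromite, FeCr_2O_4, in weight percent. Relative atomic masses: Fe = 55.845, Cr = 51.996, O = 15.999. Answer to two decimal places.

67.90 wt%

Formula mass = 223.833 g/mol.
2 Cr → 1.0000 mol Cr2O3 per formula unit; M(Cr2O3) = 151.989, so Cr2O3 mass = 151.989 g.
151.989/223.833 × 100 = 67.90 wt%.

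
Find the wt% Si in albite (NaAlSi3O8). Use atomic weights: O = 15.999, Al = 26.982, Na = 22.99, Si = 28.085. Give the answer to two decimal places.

32.13 mass %

Molar mass of NaAlSi3O8: 1×22.99 + 1×26.982 + 3×28.085 + 8×15.999 = 262.219 g/mol.
Mass of Si per formula unit: 3 × 28.085 = 84.255 g.
Weight fraction Si = 84.255 / 262.219 = 0.3213.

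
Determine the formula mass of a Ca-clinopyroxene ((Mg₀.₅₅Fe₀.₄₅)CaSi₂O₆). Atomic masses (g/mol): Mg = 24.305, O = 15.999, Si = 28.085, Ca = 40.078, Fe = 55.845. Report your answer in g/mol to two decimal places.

The formula mass is the sum 0.55·24.305 + 0.45·55.845 + 1·40.078 + 2·28.085 + 6·15.999.

230.74 g/mol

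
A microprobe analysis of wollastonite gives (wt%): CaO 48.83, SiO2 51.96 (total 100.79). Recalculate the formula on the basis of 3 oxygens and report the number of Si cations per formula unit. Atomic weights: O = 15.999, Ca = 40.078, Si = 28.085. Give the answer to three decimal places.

0.998 Si apfu

CaO (M=56.077): mol = 0.87077; Ca = 0.87077, O = 0.87077.
SiO2 (M=60.083): mol = 0.86480; Si = 0.86480, O = 1.72960.
ΣO = 2.60037; factor = 3/ΣO = 1.15368.
Si apfu = 0.86480 × 1.15368 = 0.998.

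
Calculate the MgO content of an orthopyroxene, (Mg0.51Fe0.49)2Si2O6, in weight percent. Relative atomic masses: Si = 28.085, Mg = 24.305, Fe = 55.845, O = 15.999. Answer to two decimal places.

M((Mg0.51Fe0.49)2Si2O6) = 231.683 g/mol; M(MgO) = 40.304 g/mol.
Moles MgO per formula unit = 1.02 Mg ÷ 1 = 1.0200.
MgO fraction = (1.0200 × 40.304) / 231.683 = 41.110/231.683 = 0.1774.

17.74 wt%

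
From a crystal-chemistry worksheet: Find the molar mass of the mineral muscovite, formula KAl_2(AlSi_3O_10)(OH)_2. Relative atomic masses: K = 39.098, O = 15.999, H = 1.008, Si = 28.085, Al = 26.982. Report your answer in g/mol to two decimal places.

398.30 g/mol

The formula mass is the sum 1·39.098 + 3·26.982 + 3·28.085 + 12·15.999 + 2·1.008.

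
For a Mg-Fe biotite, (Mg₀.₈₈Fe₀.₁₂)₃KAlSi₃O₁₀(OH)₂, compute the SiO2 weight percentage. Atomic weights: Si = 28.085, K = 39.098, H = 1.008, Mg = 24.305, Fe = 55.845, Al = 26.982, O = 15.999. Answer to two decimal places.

M((Mg₀.₈₈Fe₀.₁₂)₃KAlSi₃O₁₀(OH)₂) = 428.608 g/mol; M(SiO2) = 60.083 g/mol.
Moles SiO2 per formula unit = 3 Si ÷ 1 = 3.0000.
SiO2 fraction = (3.0000 × 60.083) / 428.608 = 180.249/428.608 = 0.4205.

42.05 wt%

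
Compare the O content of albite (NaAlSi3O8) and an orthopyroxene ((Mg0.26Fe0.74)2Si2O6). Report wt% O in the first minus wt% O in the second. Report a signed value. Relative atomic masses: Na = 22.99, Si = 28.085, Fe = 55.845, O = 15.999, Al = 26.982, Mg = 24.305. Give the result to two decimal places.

First mineral: 127.992 g O in 262.219 g formula = 48.81 wt% O.
Second mineral: 95.994 g O in 247.453 g formula = 38.79 wt% O.
48.81% − 38.79% gives a difference of 10.02 percentage points.

10.02 percentage points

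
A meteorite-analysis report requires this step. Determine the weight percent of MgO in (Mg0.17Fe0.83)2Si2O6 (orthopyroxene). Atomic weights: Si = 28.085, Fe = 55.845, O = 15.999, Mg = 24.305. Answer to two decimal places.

Molar mass of (Mg0.17Fe0.83)2Si2O6 = 0.34*24.305 + 1.66*55.845 + 2*28.085 + 6*15.999 = 253.130 g/mol.
Each formula unit contains 0.34 Mg, equivalent to 0.34/1 = 0.3400 mol MgO.
M(MgO) = 1×24.305 + 1×15.999 = 40.304 g/mol.
Mass of MgO per formula unit = 0.3400 × 40.304 = 13.703 g.
MgO wt% = 13.703 / 253.130 × 100 = 5.41%.

5.41 wt%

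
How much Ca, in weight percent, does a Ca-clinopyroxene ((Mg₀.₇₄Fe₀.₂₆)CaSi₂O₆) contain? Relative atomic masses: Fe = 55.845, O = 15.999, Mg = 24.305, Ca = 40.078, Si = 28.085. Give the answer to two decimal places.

17.83 weight percent

M((Mg₀.₇₄Fe₀.₂₆)CaSi₂O₆) = 224.747 g/mol.
Ca contributes 1 × 40.078 = 40.078 g per mole.
40.078/224.747 = 0.1783 → 17.83%.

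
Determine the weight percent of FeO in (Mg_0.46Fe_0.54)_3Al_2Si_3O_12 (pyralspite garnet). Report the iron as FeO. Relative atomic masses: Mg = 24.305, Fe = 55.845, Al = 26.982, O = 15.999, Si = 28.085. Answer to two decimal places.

Molar mass of (Mg_0.46Fe_0.54)_3Al_2Si_3O_12 = 1.38·24.305 + 1.62·55.845 + 2·26.982 + 3·28.085 + 12·15.999 = 454.217 g/mol.
Each formula unit contains 1.62 Fe, equivalent to 1.62/1 = 1.6200 mol FeO.
M(FeO) = 1×55.845 + 1×15.999 = 71.844 g/mol.
Mass of FeO per formula unit = 1.6200 × 71.844 = 116.387 g.
FeO wt% = 116.387 / 454.217 × 100 = 25.62%.

25.62 wt%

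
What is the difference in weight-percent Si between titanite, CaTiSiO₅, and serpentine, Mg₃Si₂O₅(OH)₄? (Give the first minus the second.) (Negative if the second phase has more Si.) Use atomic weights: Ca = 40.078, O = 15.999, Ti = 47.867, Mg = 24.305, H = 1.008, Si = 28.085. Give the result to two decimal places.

M(CaTiSiO₅) = 196.025 g/mol, so wt% Si = 28.085/196.025 × 100 = 14.33%.
M(Mg₃Si₂O₅(OH)₄) = 277.108 g/mol, so wt% Si = 56.170/277.108 × 100 = 20.27%.
14.33 − 20.27 = -5.94 pp.

-5.94 percentage points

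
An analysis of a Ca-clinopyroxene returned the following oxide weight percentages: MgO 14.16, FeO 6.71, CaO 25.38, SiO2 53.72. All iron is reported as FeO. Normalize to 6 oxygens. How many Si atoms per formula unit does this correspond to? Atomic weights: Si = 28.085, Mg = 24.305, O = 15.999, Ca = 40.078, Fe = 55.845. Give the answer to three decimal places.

1.998 Si apfu

MgO: 14.16/40.304 = 0.35133 mol → 0.35133 mol Mg, 0.35133 mol O.
FeO: 6.71/71.844 = 0.09340 mol → 0.09340 mol Fe, 0.09340 mol O.
CaO: 25.38/56.077 = 0.45259 mol → 0.45259 mol Ca, 0.45259 mol O.
SiO2: 53.72/60.083 = 0.89410 mol → 0.89410 mol Si, 1.78820 mol O.
Total oxygen = 2.68552 mol. Normalization factor = 6/2.68552 = 2.23420.
Si per 6 O = 0.89410 × 2.23420 = 1.998.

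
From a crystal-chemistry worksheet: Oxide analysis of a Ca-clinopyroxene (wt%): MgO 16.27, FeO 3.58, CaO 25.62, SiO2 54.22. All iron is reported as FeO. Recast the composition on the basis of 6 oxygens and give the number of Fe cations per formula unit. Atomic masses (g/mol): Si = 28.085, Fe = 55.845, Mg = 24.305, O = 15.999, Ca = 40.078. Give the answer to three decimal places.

MgO: 16.27/40.304 = 0.40368 mol → 0.40368 mol Mg, 0.40368 mol O.
FeO: 3.58/71.844 = 0.04983 mol → 0.04983 mol Fe, 0.04983 mol O.
CaO: 25.62/56.077 = 0.45687 mol → 0.45687 mol Ca, 0.45687 mol O.
SiO2: 54.22/60.083 = 0.90242 mol → 0.90242 mol Si, 1.80484 mol O.
Total oxygen = 2.71522 mol. Normalization factor = 6/2.71522 = 2.20977.
Fe per 6 O = 0.04983 × 2.20977 = 0.110.

0.110 Fe apfu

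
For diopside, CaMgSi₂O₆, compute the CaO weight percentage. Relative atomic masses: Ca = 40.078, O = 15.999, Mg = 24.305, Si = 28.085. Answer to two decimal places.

Molar mass of CaMgSi₂O₆ = 1*40.078 + 1*24.305 + 2*28.085 + 6*15.999 = 216.547 g/mol.
Each formula unit contains 1 Ca, equivalent to 1/1 = 1.0000 mol CaO.
M(CaO) = 1×40.078 + 1×15.999 = 56.077 g/mol.
Mass of CaO per formula unit = 1.0000 × 56.077 = 56.077 g.
CaO wt% = 56.077 / 216.547 × 100 = 25.90%.

25.90 wt%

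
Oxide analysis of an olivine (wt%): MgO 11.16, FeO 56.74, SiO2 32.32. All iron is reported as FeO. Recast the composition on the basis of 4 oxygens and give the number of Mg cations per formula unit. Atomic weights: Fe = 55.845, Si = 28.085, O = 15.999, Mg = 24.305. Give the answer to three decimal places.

0.517 Mg apfu

11.16 wt% MgO ÷ 40.304 g/mol = 0.27690 mol, giving 0.27690 Mg and 0.27690 O.
56.74 wt% FeO ÷ 71.844 g/mol = 0.78977 mol, giving 0.78977 Fe and 0.78977 O.
32.32 wt% SiO2 ÷ 60.083 g/mol = 0.53792 mol, giving 0.53792 Si and 1.07584 O.
Oxygen sums to 2.14251; scaling by 4/2.14251 = 1.86697 puts the formula on 4 O.
Mg: 0.27690 × 1.86697 = 0.517 atoms per formula unit.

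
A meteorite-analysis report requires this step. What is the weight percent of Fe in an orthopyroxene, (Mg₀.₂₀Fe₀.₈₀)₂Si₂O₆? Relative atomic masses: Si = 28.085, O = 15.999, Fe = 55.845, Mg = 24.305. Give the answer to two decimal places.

Molar mass of (Mg₀.₂₀Fe₀.₈₀)₂Si₂O₆: 0.40×24.305 + 1.60×55.845 + 2×28.085 + 6×15.999 = 251.238 g/mol.
Mass of Fe per formula unit: 1.60 × 55.845 = 89.352 g.
Weight fraction Fe = 89.352 / 251.238 = 0.3556.

35.56 weight percent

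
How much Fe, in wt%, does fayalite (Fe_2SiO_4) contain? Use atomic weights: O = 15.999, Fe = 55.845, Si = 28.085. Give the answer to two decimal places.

Formula mass = 2*55.845 + 1*28.085 + 4*15.999 = 203.771 g/mol, of which 111.690 g is Fe.
So Fe makes up 111.690/203.771 = 0.5481 of the mass, i.e. 54.81%.

54.81 wt%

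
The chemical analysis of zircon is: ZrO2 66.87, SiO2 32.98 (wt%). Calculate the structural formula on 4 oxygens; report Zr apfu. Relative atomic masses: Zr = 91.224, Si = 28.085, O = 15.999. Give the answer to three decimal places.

ZrO2 (M=123.222): mol = 0.54268; Zr = 0.54268, O = 1.08536.
SiO2 (M=60.083): mol = 0.54891; Si = 0.54891, O = 1.09782.
ΣO = 2.18318; factor = 4/ΣO = 1.83219.
Zr apfu = 0.54268 × 1.83219 = 0.994.

0.994 Zr apfu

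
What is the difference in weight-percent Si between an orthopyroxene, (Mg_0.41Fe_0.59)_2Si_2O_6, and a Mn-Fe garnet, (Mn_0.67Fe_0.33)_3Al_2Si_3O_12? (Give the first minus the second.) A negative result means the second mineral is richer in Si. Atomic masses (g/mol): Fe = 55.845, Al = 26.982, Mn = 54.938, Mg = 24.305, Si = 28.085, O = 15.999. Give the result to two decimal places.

First mineral: 56.170 g Si in 237.991 g formula = 23.60 wt% Si.
Second mineral: 84.255 g Si in 495.919 g formula = 16.99 wt% Si.
23.60% − 16.99% gives a difference of 6.61 percentage points.

6.61 percentage points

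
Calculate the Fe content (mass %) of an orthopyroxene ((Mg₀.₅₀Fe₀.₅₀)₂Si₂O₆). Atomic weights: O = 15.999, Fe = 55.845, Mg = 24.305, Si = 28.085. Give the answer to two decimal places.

Molar mass of (Mg₀.₅₀Fe₀.₅₀)₂Si₂O₆: 1×24.305 + 1×55.845 + 2×28.085 + 6×15.999 = 232.314 g/mol.
Mass of Fe per formula unit: 1 × 55.845 = 55.845 g.
Weight fraction Fe = 55.845 / 232.314 = 0.2404.

24.04 mass %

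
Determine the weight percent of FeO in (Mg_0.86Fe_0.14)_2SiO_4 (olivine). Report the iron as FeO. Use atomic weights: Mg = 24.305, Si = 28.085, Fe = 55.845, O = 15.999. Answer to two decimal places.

M((Mg_0.86Fe_0.14)_2SiO_4) = 149.522 g/mol; M(FeO) = 71.844 g/mol.
Moles FeO per formula unit = 0.28 Fe ÷ 1 = 0.2800.
FeO fraction = (0.2800 × 71.844) / 149.522 = 20.116/149.522 = 0.1345.

13.45 wt%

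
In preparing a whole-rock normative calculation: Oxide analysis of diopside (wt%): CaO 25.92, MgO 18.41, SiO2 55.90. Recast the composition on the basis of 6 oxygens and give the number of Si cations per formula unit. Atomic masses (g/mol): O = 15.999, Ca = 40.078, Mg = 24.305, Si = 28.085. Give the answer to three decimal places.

2.008 Si apfu

CaO (M=56.077): mol = 0.46222; Ca = 0.46222, O = 0.46222.
MgO (M=40.304): mol = 0.45678; Mg = 0.45678, O = 0.45678.
SiO2 (M=60.083): mol = 0.93038; Si = 0.93038, O = 1.86076.
ΣO = 2.77976; factor = 6/ΣO = 2.15846.
Si apfu = 0.93038 × 2.15846 = 2.008.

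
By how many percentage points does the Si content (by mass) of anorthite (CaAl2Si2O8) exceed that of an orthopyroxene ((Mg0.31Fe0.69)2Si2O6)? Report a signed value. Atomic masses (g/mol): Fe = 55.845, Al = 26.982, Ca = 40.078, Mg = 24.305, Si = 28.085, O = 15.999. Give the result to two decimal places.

-2.80 percentage points

Si in CaAl2Si2O8: molar mass 278.204 g/mol; 2×28.085 = 56.170 g → 20.19 wt%.
Si in (Mg0.31Fe0.69)2Si2O6: molar mass 244.299 g/mol; 2×28.085 = 56.170 g → 22.99 wt%.
Difference = 20.19 − 22.99 = -2.80 percentage points.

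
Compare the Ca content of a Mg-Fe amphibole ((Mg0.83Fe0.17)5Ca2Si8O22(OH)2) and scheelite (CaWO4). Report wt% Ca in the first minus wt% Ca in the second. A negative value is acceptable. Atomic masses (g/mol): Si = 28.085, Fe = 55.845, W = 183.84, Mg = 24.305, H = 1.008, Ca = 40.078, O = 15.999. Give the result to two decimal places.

-4.37 percentage points

Ca in (Mg0.83Fe0.17)5Ca2Si8O22(OH)2: molar mass 839.162 g/mol; 2×40.078 = 80.156 g → 9.55 wt%.
Ca in CaWO4: molar mass 287.914 g/mol; 1×40.078 = 40.078 g → 13.92 wt%.
Difference = 9.55 − 13.92 = -4.37 percentage points.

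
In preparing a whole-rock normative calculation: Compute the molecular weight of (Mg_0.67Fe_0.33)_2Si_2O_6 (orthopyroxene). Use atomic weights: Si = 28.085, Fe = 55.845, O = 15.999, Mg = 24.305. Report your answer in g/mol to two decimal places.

221.59 g/mol

M = 1.34(24.305) + 0.66(55.845) + 2(28.085) + 6(15.999)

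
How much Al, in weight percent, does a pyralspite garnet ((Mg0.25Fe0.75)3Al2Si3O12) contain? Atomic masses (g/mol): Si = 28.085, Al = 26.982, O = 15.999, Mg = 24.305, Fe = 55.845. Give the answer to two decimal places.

11.38 weight percent

Formula mass = 0.75*24.305 + 2.25*55.845 + 2*26.982 + 3*28.085 + 12*15.999 = 474.087 g/mol, of which 53.964 g is Al.
So Al makes up 53.964/474.087 = 0.1138 of the mass, i.e. 11.38%.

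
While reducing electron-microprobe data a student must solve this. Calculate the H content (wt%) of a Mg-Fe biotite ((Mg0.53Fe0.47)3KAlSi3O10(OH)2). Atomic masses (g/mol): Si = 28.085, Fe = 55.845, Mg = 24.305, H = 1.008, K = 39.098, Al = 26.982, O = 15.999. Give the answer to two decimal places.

0.44 wt%

M((Mg0.53Fe0.47)3KAlSi3O10(OH)2) = 461.725 g/mol.
H contributes 2 × 1.008 = 2.016 g per mole.
2.016/461.725 = 0.0044 → 0.44%.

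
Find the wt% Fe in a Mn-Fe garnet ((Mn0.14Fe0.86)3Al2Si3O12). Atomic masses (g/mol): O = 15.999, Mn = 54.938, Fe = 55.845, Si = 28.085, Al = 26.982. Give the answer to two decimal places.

Formula mass = 0.42×54.938 + 2.58×55.845 + 2×26.982 + 3×28.085 + 12×15.999 = 497.361 g/mol, of which 144.080 g is Fe.
So Fe makes up 144.080/497.361 = 0.2897 of the mass, i.e. 28.97%.

28.97 wt%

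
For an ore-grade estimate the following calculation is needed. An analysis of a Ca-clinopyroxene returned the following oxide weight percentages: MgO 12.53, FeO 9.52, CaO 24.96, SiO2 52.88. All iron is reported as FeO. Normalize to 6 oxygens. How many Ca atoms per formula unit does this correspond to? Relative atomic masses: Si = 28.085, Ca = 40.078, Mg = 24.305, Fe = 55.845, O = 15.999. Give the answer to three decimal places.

1.008 Ca apfu

MgO (M=40.304): mol = 0.31089; Mg = 0.31089, O = 0.31089.
FeO (M=71.844): mol = 0.13251; Fe = 0.13251, O = 0.13251.
CaO (M=56.077): mol = 0.44510; Ca = 0.44510, O = 0.44510.
SiO2 (M=60.083): mol = 0.88012; Si = 0.88012, O = 1.76024.
ΣO = 2.64874; factor = 6/ΣO = 2.26523.
Ca apfu = 0.44510 × 2.26523 = 1.008.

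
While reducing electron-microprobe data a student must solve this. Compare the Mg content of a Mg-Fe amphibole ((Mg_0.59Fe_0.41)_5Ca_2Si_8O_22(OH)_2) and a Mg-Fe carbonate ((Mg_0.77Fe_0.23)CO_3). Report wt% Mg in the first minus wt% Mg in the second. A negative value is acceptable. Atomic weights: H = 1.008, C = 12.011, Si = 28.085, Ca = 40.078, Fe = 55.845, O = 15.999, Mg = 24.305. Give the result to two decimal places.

-12.26 percentage points

First mineral: 71.700 g Mg in 877.010 g formula = 8.18 wt% Mg.
Second mineral: 18.715 g Mg in 91.567 g formula = 20.44 wt% Mg.
8.18% − 20.44% gives a difference of -12.26 percentage points.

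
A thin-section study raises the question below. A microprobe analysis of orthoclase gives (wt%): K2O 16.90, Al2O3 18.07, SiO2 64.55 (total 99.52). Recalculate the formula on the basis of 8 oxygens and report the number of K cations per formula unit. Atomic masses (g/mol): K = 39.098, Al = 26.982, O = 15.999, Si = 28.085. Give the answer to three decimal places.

K2O (M=94.195): mol = 0.17942; K = 0.35884, O = 0.17942.
Al2O3 (M=101.961): mol = 0.17722; Al = 0.35444, O = 0.53166.
SiO2 (M=60.083): mol = 1.07435; Si = 1.07435, O = 2.14870.
ΣO = 2.85978; factor = 8/ΣO = 2.79742.
K apfu = 0.35884 × 2.79742 = 1.004.

1.004 K apfu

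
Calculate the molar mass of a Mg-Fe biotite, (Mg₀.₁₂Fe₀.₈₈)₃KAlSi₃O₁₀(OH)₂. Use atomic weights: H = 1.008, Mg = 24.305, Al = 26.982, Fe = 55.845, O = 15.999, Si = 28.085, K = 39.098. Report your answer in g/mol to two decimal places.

M = 0.36*24.305 + 2.64*55.845 + 1*39.098 + 1*26.982 + 3*28.085 + 12*15.999 + 2*1.008

500.52 g/mol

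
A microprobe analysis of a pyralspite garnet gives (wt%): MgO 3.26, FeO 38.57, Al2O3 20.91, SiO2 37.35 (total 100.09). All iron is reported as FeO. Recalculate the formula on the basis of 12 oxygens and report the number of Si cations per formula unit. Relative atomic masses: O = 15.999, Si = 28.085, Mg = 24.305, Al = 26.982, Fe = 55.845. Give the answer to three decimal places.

MgO (M=40.304): mol = 0.08089; Mg = 0.08089, O = 0.08089.
FeO (M=71.844): mol = 0.53686; Fe = 0.53686, O = 0.53686.
Al2O3 (M=101.961): mol = 0.20508; Al = 0.41016, O = 0.61524.
SiO2 (M=60.083): mol = 0.62164; Si = 0.62164, O = 1.24328.
ΣO = 2.47627; factor = 12/ΣO = 4.84600.
Si apfu = 0.62164 × 4.84600 = 3.012.

3.012 Si apfu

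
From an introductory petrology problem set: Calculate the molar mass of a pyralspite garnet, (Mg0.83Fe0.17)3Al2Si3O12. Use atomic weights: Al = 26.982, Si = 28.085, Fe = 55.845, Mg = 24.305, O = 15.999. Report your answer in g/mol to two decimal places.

The formula mass is the sum 2.49×24.305 + 0.51×55.845 + 2×26.982 + 3×28.085 + 12×15.999.

419.21 g/mol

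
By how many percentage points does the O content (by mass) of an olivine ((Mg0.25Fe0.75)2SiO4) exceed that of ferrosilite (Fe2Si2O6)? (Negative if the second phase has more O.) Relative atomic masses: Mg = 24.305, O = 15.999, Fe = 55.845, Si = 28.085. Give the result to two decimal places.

-2.34 percentage points

M((Mg0.25Fe0.75)2SiO4) = 188.001 g/mol, so wt% O = 63.996/188.001 × 100 = 34.04%.
M(Fe2Si2O6) = 263.854 g/mol, so wt% O = 95.994/263.854 × 100 = 36.38%.
34.04 − 36.38 = -2.34 pp.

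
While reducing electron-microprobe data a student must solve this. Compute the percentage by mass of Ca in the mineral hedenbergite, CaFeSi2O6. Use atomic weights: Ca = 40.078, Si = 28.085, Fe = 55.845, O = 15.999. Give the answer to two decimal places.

Formula mass = 1·40.078 + 1·55.845 + 2·28.085 + 6·15.999 = 248.087 g/mol, of which 40.078 g is Ca.
So Ca makes up 40.078/248.087 = 0.1615 of the mass, i.e. 16.15%.

16.15 weight percent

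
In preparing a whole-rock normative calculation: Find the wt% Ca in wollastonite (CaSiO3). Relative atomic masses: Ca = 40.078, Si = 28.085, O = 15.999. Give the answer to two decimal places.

Molar mass of CaSiO3: 1·40.078 + 1·28.085 + 3·15.999 = 116.160 g/mol.
Mass of Ca per formula unit: 1 × 40.078 = 40.078 g.
Weight fraction Ca = 40.078 / 116.160 = 0.3450.

34.50 weight percent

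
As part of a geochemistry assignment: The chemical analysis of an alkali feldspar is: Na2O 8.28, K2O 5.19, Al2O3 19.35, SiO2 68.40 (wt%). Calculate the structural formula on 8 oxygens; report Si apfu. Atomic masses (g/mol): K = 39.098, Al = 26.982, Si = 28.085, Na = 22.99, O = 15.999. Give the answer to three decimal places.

3.001 Si apfu

Na2O (M=61.979): mol = 0.13359; Na = 0.26718, O = 0.13359.
K2O (M=94.195): mol = 0.05510; K = 0.11020, O = 0.05510.
Al2O3 (M=101.961): mol = 0.18978; Al = 0.37956, O = 0.56934.
SiO2 (M=60.083): mol = 1.13843; Si = 1.13843, O = 2.27686.
ΣO = 3.03489; factor = 8/ΣO = 2.63601.
Si apfu = 1.13843 × 2.63601 = 3.001.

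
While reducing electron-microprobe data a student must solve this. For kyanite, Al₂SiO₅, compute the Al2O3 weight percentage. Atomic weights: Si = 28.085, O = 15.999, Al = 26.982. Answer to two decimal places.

62.92 wt%

M(Al₂SiO₅) = 162.044 g/mol; M(Al2O3) = 101.961 g/mol.
Moles Al2O3 per formula unit = 2 Al ÷ 2 = 1.0000.
Al2O3 fraction = (1.0000 × 101.961) / 162.044 = 101.961/162.044 = 0.6292.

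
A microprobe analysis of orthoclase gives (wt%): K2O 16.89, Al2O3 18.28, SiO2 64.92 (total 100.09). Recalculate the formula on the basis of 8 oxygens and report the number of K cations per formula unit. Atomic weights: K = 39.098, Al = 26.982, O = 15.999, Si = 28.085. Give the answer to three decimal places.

0.997 K apfu

K2O (M=94.195): mol = 0.17931; K = 0.35862, O = 0.17931.
Al2O3 (M=101.961): mol = 0.17928; Al = 0.35856, O = 0.53784.
SiO2 (M=60.083): mol = 1.08051; Si = 1.08051, O = 2.16102.
ΣO = 2.87817; factor = 8/ΣO = 2.77954.
K apfu = 0.35862 × 2.77954 = 0.997.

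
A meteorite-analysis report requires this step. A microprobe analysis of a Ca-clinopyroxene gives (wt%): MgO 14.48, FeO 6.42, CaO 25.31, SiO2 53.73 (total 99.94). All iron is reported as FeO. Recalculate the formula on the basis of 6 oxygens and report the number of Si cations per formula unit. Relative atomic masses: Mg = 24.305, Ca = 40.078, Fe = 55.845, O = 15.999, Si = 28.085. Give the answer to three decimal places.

1.996 Si apfu

14.48 wt% MgO ÷ 40.304 g/mol = 0.35927 mol, giving 0.35927 Mg and 0.35927 O.
6.42 wt% FeO ÷ 71.844 g/mol = 0.08936 mol, giving 0.08936 Fe and 0.08936 O.
25.31 wt% CaO ÷ 56.077 g/mol = 0.45134 mol, giving 0.45134 Ca and 0.45134 O.
53.73 wt% SiO2 ÷ 60.083 g/mol = 0.89426 mol, giving 0.89426 Si and 1.78852 O.
Oxygen sums to 2.68849; scaling by 6/2.68849 = 2.23174 puts the formula on 6 O.
Si: 0.89426 × 2.23174 = 1.996 atoms per formula unit.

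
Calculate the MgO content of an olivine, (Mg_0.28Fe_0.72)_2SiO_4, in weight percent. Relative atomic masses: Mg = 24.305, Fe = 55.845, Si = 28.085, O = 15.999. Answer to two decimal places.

12.13 wt%

Formula mass = 186.109 g/mol.
0.56 Mg → 0.5600 mol MgO per formula unit; M(MgO) = 40.304, so MgO mass = 22.570 g.
22.570/186.109 × 100 = 12.13 wt%.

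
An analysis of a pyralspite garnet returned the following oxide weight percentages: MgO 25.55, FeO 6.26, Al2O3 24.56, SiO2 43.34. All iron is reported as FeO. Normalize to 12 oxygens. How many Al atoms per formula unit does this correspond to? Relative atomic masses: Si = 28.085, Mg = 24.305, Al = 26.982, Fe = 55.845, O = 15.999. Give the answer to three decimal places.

25.55 wt% MgO ÷ 40.304 g/mol = 0.63393 mol, giving 0.63393 Mg and 0.63393 O.
6.26 wt% FeO ÷ 71.844 g/mol = 0.08713 mol, giving 0.08713 Fe and 0.08713 O.
24.56 wt% Al2O3 ÷ 101.961 g/mol = 0.24088 mol, giving 0.48176 Al and 0.72264 O.
43.34 wt% SiO2 ÷ 60.083 g/mol = 0.72134 mol, giving 0.72134 Si and 1.44268 O.
Oxygen sums to 2.88638; scaling by 12/2.88638 = 4.15746 puts the formula on 12 O.
Al: 0.48176 × 4.15746 = 2.003 atoms per formula unit.

2.003 Al apfu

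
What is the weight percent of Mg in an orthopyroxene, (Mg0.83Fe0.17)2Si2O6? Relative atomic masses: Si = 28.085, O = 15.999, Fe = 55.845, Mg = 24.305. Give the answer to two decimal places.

19.08 wt%

Formula mass = 1.66×24.305 + 0.34×55.845 + 2×28.085 + 6×15.999 = 211.498 g/mol, of which 40.346 g is Mg.
So Mg makes up 40.346/211.498 = 0.1908 of the mass, i.e. 19.08%.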